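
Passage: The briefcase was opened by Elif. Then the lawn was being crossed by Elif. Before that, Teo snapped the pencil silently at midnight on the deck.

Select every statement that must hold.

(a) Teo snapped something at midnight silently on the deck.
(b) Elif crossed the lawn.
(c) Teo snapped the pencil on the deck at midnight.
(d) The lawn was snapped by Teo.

(a) Entailed — generalizing the patient leaves a sub-description the original still satisfies.
(b) Not entailed — 'was crossing' is progressive on an accomplishment; it does not entail the completed 'crossed'.
(c) Entailed — every conjunct here is already in the original snapping event.
(d) Not entailed — Teo snapped the pencil, not the lawn; the lawn belongs to the crossing event.

(a), (c)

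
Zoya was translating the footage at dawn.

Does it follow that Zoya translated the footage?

'was translating' is progressive; for an accomplishment like 'translate the footage', it doesn't entail completion.

no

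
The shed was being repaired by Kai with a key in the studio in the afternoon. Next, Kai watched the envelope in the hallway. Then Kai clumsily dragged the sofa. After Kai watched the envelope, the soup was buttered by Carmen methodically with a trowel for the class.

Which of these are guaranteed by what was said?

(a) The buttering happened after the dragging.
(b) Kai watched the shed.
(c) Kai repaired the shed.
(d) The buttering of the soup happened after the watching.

(a) Not entailed — the narrative doesn't order the dragging relative to the buttering.
(b) Not entailed — Kai watched the envelope, not the shed; the shed belongs to the repairing event.
(c) Not entailed — 'was repairing' is progressive on an accomplishment; it does not entail the completed 'repaired'.
(d) Entailed — the narrative places the watching before the buttering.

(d)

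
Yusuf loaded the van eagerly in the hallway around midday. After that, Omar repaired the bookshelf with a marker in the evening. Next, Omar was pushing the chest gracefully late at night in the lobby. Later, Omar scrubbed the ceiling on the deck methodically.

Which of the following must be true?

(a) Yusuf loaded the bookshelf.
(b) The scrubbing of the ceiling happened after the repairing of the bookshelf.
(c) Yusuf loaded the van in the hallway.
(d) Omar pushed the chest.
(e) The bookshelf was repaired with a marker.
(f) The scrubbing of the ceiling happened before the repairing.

(a) Not entailed — Yusuf loaded the van, not the bookshelf; the bookshelf belongs to the repairing event.
(b) Entailed — the narrative places the repairing before the scrubbing.
(c) Entailed — every conjunct here is already in the original loading event.
(d) Entailed — 'push' is an activity; 'was pushing' entails that some pushing happened, so 'pushed' holds.
(e) Entailed — every conjunct here is already in the original repairing event.
(f) Not entailed — the narrative places the repairing before the scrubbing, not after.

(b), (c), (d), (e)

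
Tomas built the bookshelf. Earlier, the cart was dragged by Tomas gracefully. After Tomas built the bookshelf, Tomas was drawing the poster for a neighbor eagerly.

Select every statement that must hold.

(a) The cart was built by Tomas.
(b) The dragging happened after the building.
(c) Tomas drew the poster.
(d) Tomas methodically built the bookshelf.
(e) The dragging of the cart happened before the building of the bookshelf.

(a) Not entailed — Tomas built the bookshelf, not the cart; the cart belongs to the dragging event.
(b) Not entailed — the narrative places the dragging before the building, not after.
(c) Not entailed — 'was drawing' is progressive on an accomplishment; it does not entail the completed 'drew'.
(d) Not entailed — 'methodically' adds information not in the original event.
(e) Entailed — the narrative places the dragging before the building.

(e)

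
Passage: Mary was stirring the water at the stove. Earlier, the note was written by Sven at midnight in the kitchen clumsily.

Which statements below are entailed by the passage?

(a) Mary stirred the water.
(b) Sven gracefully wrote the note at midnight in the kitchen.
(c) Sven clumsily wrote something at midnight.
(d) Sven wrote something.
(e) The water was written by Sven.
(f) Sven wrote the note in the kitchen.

(a) Entailed — 'stir' is an activity; 'was stirring' entails that some stirring happened, so 'stirred' holds.
(b) Not entailed — 'gracefully' adds a manner not in (and inconsistent with) the original.
(c) Entailed — every conjunct here is already in the original writing event.
(d) Entailed — the original entails any weakening of itself; this just drops 'in the kitchen', 'at midnight', 'clumsily' and generalizes the patient.
(e) Not entailed — Sven wrote the note, not the water; the water belongs to the stirring event.
(f) Entailed — dropping 'at midnight', 'clumsily' leaves a sub-description the original still satisfies.

(a), (c), (d), (f)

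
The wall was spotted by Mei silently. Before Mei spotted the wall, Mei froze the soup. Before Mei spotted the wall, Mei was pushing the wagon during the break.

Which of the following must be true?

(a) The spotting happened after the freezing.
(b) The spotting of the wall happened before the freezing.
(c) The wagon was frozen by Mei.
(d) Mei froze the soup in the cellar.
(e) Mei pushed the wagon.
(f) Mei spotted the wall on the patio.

(a), (e)

(a) Entailed — the narrative places the freezing before the spotting.
(b) Not entailed — the narrative places the freezing before the spotting, not after.
(c) Not entailed — Mei froze the soup, not the wagon; the wagon belongs to the pushing event.
(d) Not entailed — 'in the cellar' adds information not in the original event.
(e) Entailed — 'push' is an activity; 'was pushing' entails that some pushing happened, so 'pushed' holds.
(f) Not entailed — 'on the patio' adds information not in the original event.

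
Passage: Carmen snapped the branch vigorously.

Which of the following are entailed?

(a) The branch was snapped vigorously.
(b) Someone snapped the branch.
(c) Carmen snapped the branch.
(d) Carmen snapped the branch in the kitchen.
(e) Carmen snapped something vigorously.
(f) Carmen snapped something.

(a), (b), (c), (e), (f)

(a) Entailed — this follows by dropping conjuncts from the snapping event's description.
(b) Entailed — the original entails any weakening of itself; this just drops 'vigorously' and generalizes the agent.
(c) Entailed — every conjunct here is already in the original snapping event.
(d) Not entailed — 'in the kitchen' adds information not in the original event.
(e) Entailed — this follows by dropping conjuncts from the snapping event's description.
(f) Entailed — every conjunct here is already in the original snapping event.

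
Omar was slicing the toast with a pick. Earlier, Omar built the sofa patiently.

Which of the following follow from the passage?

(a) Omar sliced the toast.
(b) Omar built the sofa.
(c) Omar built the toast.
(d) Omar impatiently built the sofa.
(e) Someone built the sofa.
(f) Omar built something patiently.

(b), (e), (f)

(a) Not entailed — 'was slicing' is progressive on an accomplishment; it does not entail the completed 'sliced'.
(b) Entailed — this follows by dropping conjuncts from the building event's description.
(c) Not entailed — Omar built the sofa, not the toast; the toast belongs to the slicing event.
(d) Not entailed — 'impatiently' adds a manner not in (and inconsistent with) the original.
(e) Entailed — this follows by dropping conjuncts from the building event's description.
(f) Entailed — every conjunct here is already in the original building event.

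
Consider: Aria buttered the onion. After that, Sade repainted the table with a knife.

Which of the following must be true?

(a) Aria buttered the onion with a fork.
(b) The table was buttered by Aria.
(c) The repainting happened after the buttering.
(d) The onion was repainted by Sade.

(a) Not entailed — 'with a fork' adds information not in the original event.
(b) Not entailed — Aria buttered the onion, not the table; the table belongs to the repainting event.
(c) Entailed — the narrative places the buttering before the repainting.
(d) Not entailed — Sade repainted the table, not the onion; the onion belongs to the buttering event.

(c)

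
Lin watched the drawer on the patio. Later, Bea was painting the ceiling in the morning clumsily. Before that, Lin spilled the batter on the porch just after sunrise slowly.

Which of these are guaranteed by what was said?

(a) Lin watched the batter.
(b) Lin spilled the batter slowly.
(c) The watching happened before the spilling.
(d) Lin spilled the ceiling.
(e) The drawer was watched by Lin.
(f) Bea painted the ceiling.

(b), (e)

(a) Not entailed — Lin watched the drawer, not the batter; the batter belongs to the spilling event.
(b) Entailed — every conjunct here is already in the original spilling event.
(c) Not entailed — the narrative doesn't order the watching relative to the spilling.
(d) Not entailed — Lin spilled the batter, not the ceiling; the ceiling belongs to the painting event.
(e) Entailed — this follows by dropping conjuncts from the watching event's description.
(f) Not entailed — 'was painting' is progressive on an accomplishment; it does not entail the completed 'painted'.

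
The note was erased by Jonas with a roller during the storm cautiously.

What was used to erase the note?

'with a roller' marks the instrument of the erasing event.

a roller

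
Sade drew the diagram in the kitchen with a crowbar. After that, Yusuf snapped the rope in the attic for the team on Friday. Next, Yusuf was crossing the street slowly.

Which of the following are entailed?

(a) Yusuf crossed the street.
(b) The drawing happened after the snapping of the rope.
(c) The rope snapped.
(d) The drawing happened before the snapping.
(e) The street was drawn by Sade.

(c), (d)

(a) Not entailed — 'was crossing' is progressive on an accomplishment; it does not entail the completed 'crossed'.
(b) Not entailed — the narrative places the drawing before the snapping, not after.
(c) Entailed — 'Yusuf snapped the rope' is causative; it entails the inchoative 'the rope snapped'.
(d) Entailed — the narrative places the drawing before the snapping.
(e) Not entailed — Sade drew the diagram, not the street; the street belongs to the crossing event.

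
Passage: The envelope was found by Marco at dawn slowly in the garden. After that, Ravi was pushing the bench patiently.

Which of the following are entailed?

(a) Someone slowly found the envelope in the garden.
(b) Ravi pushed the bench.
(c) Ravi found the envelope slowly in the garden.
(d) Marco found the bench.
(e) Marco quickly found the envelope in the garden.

(a), (b)

(a) Entailed — the original entails any weakening of itself; this just drops 'at dawn' and generalizes the agent.
(b) Entailed — 'push' is an activity; 'was pushing' entails that some pushing happened, so 'pushed' holds.
(c) Not entailed — the passage has Marco finding the envelope, not Ravi.
(d) Not entailed — Marco found the envelope, not the bench; the bench belongs to the pushing event.
(e) Not entailed — 'quickly' adds a manner not in (and inconsistent with) the original.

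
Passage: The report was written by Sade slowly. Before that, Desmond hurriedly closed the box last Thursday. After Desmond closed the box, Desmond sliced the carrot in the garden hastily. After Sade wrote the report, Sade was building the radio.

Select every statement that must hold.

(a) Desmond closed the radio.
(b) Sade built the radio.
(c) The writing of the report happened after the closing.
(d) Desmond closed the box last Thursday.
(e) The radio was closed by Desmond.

(a) Not entailed — Desmond closed the box, not the radio; the radio belongs to the building event.
(b) Not entailed — 'was building' is progressive on an accomplishment; it does not entail the completed 'built'.
(c) Entailed — the narrative places the closing before the writing.
(d) Entailed — the original entails any weakening of itself; this just drops 'hurriedly'.
(e) Not entailed — Desmond closed the box, not the radio; the radio belongs to the building event.

(c), (d)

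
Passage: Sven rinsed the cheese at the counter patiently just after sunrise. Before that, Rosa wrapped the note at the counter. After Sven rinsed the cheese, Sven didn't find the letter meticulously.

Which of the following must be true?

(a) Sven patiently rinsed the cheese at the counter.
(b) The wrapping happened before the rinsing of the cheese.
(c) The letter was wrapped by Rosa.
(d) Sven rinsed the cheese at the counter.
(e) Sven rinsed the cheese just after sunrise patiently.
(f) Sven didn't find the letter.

(a), (b), (d), (e)

(a) Entailed — the original entails any weakening of itself; this just drops 'just after sunrise'.
(b) Entailed — the narrative places the wrapping before the rinsing.
(c) Not entailed — Rosa wrapped the note, not the letter; the letter belongs to the finding event.
(d) Entailed — this follows by dropping conjuncts from the rinsing event's description.
(e) Entailed — dropping 'at the counter' leaves a sub-description the original still satisfies.
(f) Not entailed — dropping 'meticulously' under negation is not valid — the original leaves open that Sven found the letter some other way.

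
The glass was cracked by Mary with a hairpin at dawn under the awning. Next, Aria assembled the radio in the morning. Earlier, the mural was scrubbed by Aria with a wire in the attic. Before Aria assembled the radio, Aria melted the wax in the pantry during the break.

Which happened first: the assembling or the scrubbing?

the scrubbing

The connectives place the scrubbing before the assembling.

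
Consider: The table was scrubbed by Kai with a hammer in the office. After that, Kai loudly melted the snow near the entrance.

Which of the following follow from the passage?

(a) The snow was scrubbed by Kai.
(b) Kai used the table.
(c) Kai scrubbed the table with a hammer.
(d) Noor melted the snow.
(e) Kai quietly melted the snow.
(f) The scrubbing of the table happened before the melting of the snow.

(c), (f)

(a) Not entailed — Kai scrubbed the table, not the snow; the snow belongs to the melting event.
(b) Not entailed — the table is the patient, not an instrument — Kai used a hammer.
(c) Entailed — this follows by dropping conjuncts from the scrubbing event's description.
(d) Not entailed — the passage has Kai melting the snow, not Noor.
(e) Not entailed — 'quietly' adds a manner not in (and inconsistent with) the original.
(f) Entailed — the narrative places the scrubbing before the melting.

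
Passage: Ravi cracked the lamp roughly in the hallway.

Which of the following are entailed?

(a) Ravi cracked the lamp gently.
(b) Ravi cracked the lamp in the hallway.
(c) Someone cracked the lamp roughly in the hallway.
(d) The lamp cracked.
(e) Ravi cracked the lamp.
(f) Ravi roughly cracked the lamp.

(a) Not entailed — 'gently' adds a manner not in (and inconsistent with) the original.
(b) Entailed — dropping 'roughly' leaves a sub-description the original still satisfies.
(c) Entailed — every conjunct here is already in the original cracking event.
(d) Entailed — 'Ravi cracked the lamp' is causative; it entails the inchoative 'the lamp cracked'.
(e) Entailed — this follows by dropping conjuncts from the cracking event's description.
(f) Entailed — dropping 'in the hallway' leaves a sub-description the original still satisfies.

(b), (c), (d), (e), (f)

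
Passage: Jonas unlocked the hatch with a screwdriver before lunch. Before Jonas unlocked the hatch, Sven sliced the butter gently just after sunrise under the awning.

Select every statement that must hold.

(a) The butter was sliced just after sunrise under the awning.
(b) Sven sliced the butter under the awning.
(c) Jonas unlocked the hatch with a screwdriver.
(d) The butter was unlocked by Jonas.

(a) Entailed — the original entails any weakening of itself; this just drops 'gently' and generalizes the agent.
(b) Entailed — the original entails any weakening of itself; this just drops 'just after sunrise', 'gently'.
(c) Entailed — this follows by dropping conjuncts from the unlocking event's description.
(d) Not entailed — Jonas unlocked the hatch, not the butter; the butter belongs to the slicing event.

(a), (b), (c)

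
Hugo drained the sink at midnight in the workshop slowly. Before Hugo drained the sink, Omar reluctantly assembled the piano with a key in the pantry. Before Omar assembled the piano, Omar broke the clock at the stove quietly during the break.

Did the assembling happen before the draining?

yes

The narrative orders the assembling before the draining.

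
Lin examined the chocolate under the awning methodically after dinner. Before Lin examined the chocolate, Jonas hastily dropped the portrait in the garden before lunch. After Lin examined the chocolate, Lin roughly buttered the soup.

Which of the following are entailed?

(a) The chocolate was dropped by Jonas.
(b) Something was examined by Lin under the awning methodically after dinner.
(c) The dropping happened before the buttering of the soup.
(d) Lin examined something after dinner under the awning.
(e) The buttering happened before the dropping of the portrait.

(b), (c), (d)

(a) Not entailed — Jonas dropped the portrait, not the chocolate; the chocolate belongs to the examining event.
(b) Entailed — the original entails any weakening of itself; this just generalizes the patient.
(c) Entailed — the narrative places the dropping before the buttering.
(d) Entailed — this follows by dropping conjuncts from the examining event's description.
(e) Not entailed — the narrative places the dropping before the buttering, not after.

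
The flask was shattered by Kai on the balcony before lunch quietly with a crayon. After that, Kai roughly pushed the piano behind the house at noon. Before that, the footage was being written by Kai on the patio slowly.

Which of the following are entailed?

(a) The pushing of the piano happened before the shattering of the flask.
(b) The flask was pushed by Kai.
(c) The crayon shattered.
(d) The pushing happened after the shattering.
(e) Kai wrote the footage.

(d)

(a) Not entailed — the narrative places the shattering before the pushing, not after.
(b) Not entailed — Kai pushed the piano, not the flask; the flask belongs to the shattering event.
(c) Not entailed — the flask is what shattered, not the crayon.
(d) Entailed — the narrative places the shattering before the pushing.
(e) Not entailed — 'was writing' is progressive on an accomplishment; it does not entail the completed 'wrote'.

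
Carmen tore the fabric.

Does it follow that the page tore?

no

Nothing is said about any page; only the fabric is affected.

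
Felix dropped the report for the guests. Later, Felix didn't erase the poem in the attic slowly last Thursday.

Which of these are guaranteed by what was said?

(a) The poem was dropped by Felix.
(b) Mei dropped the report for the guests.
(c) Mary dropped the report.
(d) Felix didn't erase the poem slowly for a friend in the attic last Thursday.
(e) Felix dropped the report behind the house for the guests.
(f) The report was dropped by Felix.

(d), (f)

(a) Not entailed — Felix dropped the report, not the poem; the poem belongs to the erasing event.
(b) Not entailed — the passage has Felix dropping the report, not Mei.
(c) Not entailed — the passage has Felix dropping the report, not Mary.
(d) Entailed — under negation, adding a further restriction is entailed: if no such erasing event occurred, none occurred for a friend either.
(e) Not entailed — 'behind the house' adds information not in the original event.
(f) Entailed — every conjunct here is already in the original dropping event.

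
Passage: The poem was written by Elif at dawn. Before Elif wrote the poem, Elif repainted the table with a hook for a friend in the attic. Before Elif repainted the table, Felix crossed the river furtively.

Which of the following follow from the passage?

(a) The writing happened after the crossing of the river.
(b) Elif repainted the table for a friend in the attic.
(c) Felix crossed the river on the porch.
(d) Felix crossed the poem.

(a), (b)

(a) Entailed — the narrative places the crossing before the writing.
(b) Entailed — dropping 'with a hook' leaves a sub-description the original still satisfies.
(c) Not entailed — 'on the porch' adds information not in the original event.
(d) Not entailed — Felix crossed the river, not the poem; the poem belongs to the writing event.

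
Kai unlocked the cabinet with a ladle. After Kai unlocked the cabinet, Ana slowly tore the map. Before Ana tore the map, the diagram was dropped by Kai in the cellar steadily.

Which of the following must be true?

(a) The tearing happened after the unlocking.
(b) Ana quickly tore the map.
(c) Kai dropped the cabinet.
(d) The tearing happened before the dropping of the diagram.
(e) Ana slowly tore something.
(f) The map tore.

(a) Entailed — the narrative places the unlocking before the tearing.
(b) Not entailed — 'quickly' adds a manner not in (and inconsistent with) the original.
(c) Not entailed — Kai dropped the diagram, not the cabinet; the cabinet belongs to the unlocking event.
(d) Not entailed — the narrative places the dropping before the tearing, not after.
(e) Entailed — this follows by dropping conjuncts from the tearing event's description.
(f) Entailed — 'Ana tore the map' is causative; it entails the inchoative 'the map tore'.

(a), (e), (f)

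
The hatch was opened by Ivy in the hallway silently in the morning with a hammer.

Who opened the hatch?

Ivy

'Ivy' marks the agent of the opening event.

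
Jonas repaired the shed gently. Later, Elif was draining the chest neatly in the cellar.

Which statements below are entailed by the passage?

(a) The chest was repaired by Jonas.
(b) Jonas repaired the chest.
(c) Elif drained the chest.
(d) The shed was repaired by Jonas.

(d)

(a) Not entailed — Jonas repaired the shed, not the chest; the chest belongs to the draining event.
(b) Not entailed — Jonas repaired the shed, not the chest; the chest belongs to the draining event.
(c) Not entailed — 'was draining' is progressive on an accomplishment; it does not entail the completed 'drained'.
(d) Entailed — this follows by dropping conjuncts from the repairing event's description.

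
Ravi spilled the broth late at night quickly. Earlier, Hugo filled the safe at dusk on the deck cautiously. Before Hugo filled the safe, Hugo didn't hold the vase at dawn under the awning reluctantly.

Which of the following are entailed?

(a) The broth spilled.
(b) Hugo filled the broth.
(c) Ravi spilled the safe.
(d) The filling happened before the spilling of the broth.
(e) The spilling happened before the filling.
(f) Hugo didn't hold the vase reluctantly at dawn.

(a) Entailed — 'Ravi spilled the broth' is causative; it entails the inchoative 'the broth spilled'.
(b) Not entailed — Hugo filled the safe, not the broth; the broth belongs to the spilling event.
(c) Not entailed — Ravi spilled the broth, not the safe; the safe belongs to the filling event.
(d) Entailed — the narrative places the filling before the spilling.
(e) Not entailed — the narrative places the filling before the spilling, not after.
(f) Not entailed — dropping 'under the awning' under negation is not valid — the original leaves open that Hugo held the vase some other way.

(a), (d)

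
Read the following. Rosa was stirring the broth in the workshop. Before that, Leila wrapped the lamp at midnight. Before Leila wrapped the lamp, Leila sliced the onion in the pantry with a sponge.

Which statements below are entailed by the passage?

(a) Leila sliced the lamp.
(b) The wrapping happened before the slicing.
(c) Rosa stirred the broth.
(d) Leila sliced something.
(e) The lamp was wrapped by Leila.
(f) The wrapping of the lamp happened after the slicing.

(c), (d), (e), (f)

(a) Not entailed — Leila sliced the onion, not the lamp; the lamp belongs to the wrapping event.
(b) Not entailed — the narrative places the slicing before the wrapping, not after.
(c) Entailed — 'stir' is an activity; 'was stirring' entails that some stirring happened, so 'stirred' holds.
(d) Entailed — this follows by dropping conjuncts from the slicing event's description.
(e) Entailed — every conjunct here is already in the original wrapping event.
(f) Entailed — the narrative places the slicing before the wrapping.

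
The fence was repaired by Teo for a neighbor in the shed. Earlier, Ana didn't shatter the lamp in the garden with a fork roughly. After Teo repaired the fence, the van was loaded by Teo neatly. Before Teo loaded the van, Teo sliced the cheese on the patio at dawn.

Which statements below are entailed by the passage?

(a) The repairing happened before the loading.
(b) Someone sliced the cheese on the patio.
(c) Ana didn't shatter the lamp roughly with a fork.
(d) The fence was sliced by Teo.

(a) Entailed — the narrative places the repairing before the loading.
(b) Entailed — this follows by dropping conjuncts from the slicing event's description.
(c) Not entailed — dropping 'in the garden' under negation is not valid — the original leaves open that Ana shattered the lamp some other way.
(d) Not entailed — Teo sliced the cheese, not the fence; the fence belongs to the repairing event.

(a), (b)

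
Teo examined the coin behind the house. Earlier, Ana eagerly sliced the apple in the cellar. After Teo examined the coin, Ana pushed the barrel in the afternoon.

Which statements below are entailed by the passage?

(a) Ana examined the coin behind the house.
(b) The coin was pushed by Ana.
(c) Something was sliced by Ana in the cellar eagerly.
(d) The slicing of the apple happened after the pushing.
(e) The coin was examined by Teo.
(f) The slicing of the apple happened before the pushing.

(a) Not entailed — the passage has Teo examining the coin, not Ana.
(b) Not entailed — Ana pushed the barrel, not the coin; the coin belongs to the examining event.
(c) Entailed — every conjunct here is already in the original slicing event.
(d) Not entailed — the narrative places the slicing before the pushing, not after.
(e) Entailed — dropping 'behind the house' leaves a sub-description the original still satisfies.
(f) Entailed — the narrative places the slicing before the pushing.

(c), (e), (f)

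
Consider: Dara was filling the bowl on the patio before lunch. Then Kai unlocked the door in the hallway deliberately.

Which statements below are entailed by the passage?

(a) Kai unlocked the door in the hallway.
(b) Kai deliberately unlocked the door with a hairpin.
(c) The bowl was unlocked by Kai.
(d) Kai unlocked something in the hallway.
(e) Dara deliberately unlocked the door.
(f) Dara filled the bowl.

(a), (d)

(a) Entailed — dropping 'deliberately' leaves a sub-description the original still satisfies.
(b) Not entailed — 'with a hairpin' adds information not in the original event.
(c) Not entailed — Kai unlocked the door, not the bowl; the bowl belongs to the filling event.
(d) Entailed — every conjunct here is already in the original unlocking event.
(e) Not entailed — the passage has Kai unlocking the door, not Dara.
(f) Not entailed — 'was filling' is progressive on an accomplishment; it does not entail the completed 'filled'.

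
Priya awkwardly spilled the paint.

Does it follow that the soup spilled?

no

Nothing is said about any soup; only the paint is affected.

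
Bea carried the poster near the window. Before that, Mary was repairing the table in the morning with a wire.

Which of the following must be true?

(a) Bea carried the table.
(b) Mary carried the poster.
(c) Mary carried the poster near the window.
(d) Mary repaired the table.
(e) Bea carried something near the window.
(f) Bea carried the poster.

(a) Not entailed — Bea carried the poster, not the table; the table belongs to the repairing event.
(b) Not entailed — the passage has Bea carrying the poster, not Mary.
(c) Not entailed — the passage has Bea carrying the poster, not Mary.
(d) Not entailed — 'was repairing' is progressive on an accomplishment; it does not entail the completed 'repaired'.
(e) Entailed — every conjunct here is already in the original carrying event.
(f) Entailed — dropping 'near the window' leaves a sub-description the original still satisfies.

(e), (f)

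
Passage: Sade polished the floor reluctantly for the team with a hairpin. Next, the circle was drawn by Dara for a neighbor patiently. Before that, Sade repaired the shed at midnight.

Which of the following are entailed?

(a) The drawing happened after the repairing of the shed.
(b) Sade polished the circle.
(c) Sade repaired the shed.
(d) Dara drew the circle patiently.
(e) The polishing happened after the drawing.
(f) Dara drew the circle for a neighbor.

(a), (c), (d), (f)

(a) Entailed — the narrative places the repairing before the drawing.
(b) Not entailed — Sade polished the floor, not the circle; the circle belongs to the drawing event.
(c) Entailed — the original entails any weakening of itself; this just drops 'at midnight'.
(d) Entailed — this follows by dropping conjuncts from the drawing event's description.
(e) Not entailed — the narrative places the polishing before the drawing, not after.
(f) Entailed — this follows by dropping conjuncts from the drawing event's description.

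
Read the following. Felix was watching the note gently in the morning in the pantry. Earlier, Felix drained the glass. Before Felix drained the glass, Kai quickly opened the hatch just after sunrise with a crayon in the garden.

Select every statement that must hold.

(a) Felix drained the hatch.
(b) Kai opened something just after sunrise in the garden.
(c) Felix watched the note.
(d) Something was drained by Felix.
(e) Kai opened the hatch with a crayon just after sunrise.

(b), (c), (d), (e)

(a) Not entailed — Felix drained the glass, not the hatch; the hatch belongs to the opening event.
(b) Entailed — every conjunct here is already in the original opening event.
(c) Entailed — 'watch' is an activity; 'was watching' entails that some watching happened, so 'watched' holds.
(d) Entailed — every conjunct here is already in the original draining event.
(e) Entailed — every conjunct here is already in the original opening event.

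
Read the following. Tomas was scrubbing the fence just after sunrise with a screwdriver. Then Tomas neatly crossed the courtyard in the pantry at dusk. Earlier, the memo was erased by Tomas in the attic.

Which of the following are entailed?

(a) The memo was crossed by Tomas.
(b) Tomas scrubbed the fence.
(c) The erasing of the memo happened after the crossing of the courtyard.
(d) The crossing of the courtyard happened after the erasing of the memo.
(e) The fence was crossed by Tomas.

(a) Not entailed — Tomas crossed the courtyard, not the memo; the memo belongs to the erasing event.
(b) Entailed — 'scrub' is an activity; 'was scrubbing' entails that some scrubbing happened, so 'scrubbed' holds.
(c) Not entailed — the narrative places the erasing before the crossing, not after.
(d) Entailed — the narrative places the erasing before the crossing.
(e) Not entailed — Tomas crossed the courtyard, not the fence; the fence belongs to the scrubbing event.

(b), (d)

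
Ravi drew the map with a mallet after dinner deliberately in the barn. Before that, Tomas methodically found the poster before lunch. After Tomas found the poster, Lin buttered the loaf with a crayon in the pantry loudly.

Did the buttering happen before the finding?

no

The narrative orders the finding before the buttering.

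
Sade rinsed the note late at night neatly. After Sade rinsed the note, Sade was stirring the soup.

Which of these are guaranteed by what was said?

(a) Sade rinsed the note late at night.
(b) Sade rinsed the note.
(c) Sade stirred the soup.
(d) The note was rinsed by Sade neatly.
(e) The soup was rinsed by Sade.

(a), (b), (c), (d)

(a) Entailed — every conjunct here is already in the original rinsing event.
(b) Entailed — this follows by dropping conjuncts from the rinsing event's description.
(c) Entailed — 'stir' is an activity; 'was stirring' entails that some stirring happened, so 'stirred' holds.
(d) Entailed — every conjunct here is already in the original rinsing event.
(e) Not entailed — Sade rinsed the note, not the soup; the soup belongs to the stirring event.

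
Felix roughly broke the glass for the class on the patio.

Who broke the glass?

'Felix' marks the agent of the breaking event.

Felix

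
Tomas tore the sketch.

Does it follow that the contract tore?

no

Nothing is said about any contract; only the sketch is affected.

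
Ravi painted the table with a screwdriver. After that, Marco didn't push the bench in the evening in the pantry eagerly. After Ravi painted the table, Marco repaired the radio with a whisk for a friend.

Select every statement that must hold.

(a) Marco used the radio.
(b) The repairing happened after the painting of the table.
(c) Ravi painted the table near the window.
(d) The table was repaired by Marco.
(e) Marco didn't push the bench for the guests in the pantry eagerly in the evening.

(b), (e)

(a) Not entailed — the radio is the patient, not an instrument — Marco used a whisk.
(b) Entailed — the narrative places the painting before the repairing.
(c) Not entailed — 'near the window' adds information not in the original event.
(d) Not entailed — Marco repaired the radio, not the table; the table belongs to the painting event.
(e) Entailed — under negation, adding a further restriction is entailed: if no such pushing event occurred, none occurred for the guests either.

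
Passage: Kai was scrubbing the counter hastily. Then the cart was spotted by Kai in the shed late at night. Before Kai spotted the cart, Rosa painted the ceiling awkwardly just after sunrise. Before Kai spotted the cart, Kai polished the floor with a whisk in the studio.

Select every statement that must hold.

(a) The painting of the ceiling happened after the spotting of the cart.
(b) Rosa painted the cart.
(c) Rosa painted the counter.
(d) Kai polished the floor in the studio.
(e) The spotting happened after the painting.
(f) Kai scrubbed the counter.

(d), (e), (f)

(a) Not entailed — the narrative places the painting before the spotting, not after.
(b) Not entailed — Rosa painted the ceiling, not the cart; the cart belongs to the spotting event.
(c) Not entailed — Rosa painted the ceiling, not the counter; the counter belongs to the scrubbing event.
(d) Entailed — every conjunct here is already in the original polishing event.
(e) Entailed — the narrative places the painting before the spotting.
(f) Entailed — 'scrub' is an activity; 'was scrubbing' entails that some scrubbing happened, so 'scrubbed' holds.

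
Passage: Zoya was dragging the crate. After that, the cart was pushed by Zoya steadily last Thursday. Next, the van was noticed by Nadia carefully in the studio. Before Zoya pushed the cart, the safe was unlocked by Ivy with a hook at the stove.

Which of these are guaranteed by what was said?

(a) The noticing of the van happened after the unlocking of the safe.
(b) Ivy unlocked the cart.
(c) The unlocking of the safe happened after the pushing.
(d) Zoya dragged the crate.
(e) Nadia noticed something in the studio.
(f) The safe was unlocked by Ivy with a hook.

(a) Entailed — the narrative places the unlocking before the noticing.
(b) Not entailed — Ivy unlocked the safe, not the cart; the cart belongs to the pushing event.
(c) Not entailed — the narrative places the unlocking before the pushing, not after.
(d) Entailed — 'drag' is an activity; 'was dragging' entails that some dragging happened, so 'dragged' holds.
(e) Entailed — the original entails any weakening of itself; this just drops 'carefully' and generalizes the patient.
(f) Entailed — dropping 'at the stove' leaves a sub-description the original still satisfies.

(a), (d), (e), (f)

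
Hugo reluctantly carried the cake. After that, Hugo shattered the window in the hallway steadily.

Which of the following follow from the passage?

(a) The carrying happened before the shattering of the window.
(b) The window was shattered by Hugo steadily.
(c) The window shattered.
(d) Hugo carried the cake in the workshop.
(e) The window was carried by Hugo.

(a) Entailed — the narrative places the carrying before the shattering.
(b) Entailed — every conjunct here is already in the original shattering event.
(c) Entailed — 'Hugo shattered the window' is causative; it entails the inchoative 'the window shattered'.
(d) Not entailed — 'in the workshop' adds information not in the original event.
(e) Not entailed — Hugo carried the cake, not the window; the window belongs to the shattering event.

(a), (b), (c)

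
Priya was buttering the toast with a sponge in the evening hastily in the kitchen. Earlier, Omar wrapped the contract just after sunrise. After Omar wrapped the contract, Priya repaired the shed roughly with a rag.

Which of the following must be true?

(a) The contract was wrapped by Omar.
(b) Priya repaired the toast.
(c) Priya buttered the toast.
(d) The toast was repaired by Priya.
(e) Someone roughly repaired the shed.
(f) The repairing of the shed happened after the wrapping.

(a) Entailed — dropping 'just after sunrise' leaves a sub-description the original still satisfies.
(b) Not entailed — Priya repaired the shed, not the toast; the toast belongs to the buttering event.
(c) Not entailed — 'was buttering' is progressive on an accomplishment; it does not entail the completed 'buttered'.
(d) Not entailed — Priya repaired the shed, not the toast; the toast belongs to the buttering event.
(e) Entailed — dropping 'with a rag' and generalizing the agent leaves a sub-description the original still satisfies.
(f) Entailed — the narrative places the wrapping before the repairing.

(a), (e), (f)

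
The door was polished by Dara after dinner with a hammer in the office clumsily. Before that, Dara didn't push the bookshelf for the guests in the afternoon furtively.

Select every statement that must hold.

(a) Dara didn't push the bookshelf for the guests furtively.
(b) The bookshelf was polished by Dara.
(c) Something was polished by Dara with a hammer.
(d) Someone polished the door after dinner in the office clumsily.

(c), (d)

(a) Not entailed — dropping 'in the afternoon' under negation is not valid — the original leaves open that Dara pushed the bookshelf some other way.
(b) Not entailed — Dara polished the door, not the bookshelf; the bookshelf belongs to the pushing event.
(c) Entailed — every conjunct here is already in the original polishing event.
(d) Entailed — the original entails any weakening of itself; this just drops 'with a hammer' and generalizes the agent.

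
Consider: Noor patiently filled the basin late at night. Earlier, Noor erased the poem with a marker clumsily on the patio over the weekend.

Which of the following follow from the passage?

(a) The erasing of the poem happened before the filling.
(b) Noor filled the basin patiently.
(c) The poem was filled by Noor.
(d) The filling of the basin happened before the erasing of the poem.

(a) Entailed — the narrative places the erasing before the filling.
(b) Entailed — the original entails any weakening of itself; this just drops 'late at night'.
(c) Not entailed — Noor filled the basin, not the poem; the poem belongs to the erasing event.
(d) Not entailed — the narrative places the erasing before the filling, not after.

(a), (b)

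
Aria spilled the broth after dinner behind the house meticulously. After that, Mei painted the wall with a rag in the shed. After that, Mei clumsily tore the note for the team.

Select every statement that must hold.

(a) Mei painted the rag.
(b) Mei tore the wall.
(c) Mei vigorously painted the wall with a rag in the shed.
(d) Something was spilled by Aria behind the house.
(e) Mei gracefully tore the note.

(d)

(a) Not entailed — the rag is the instrument, not what was painted.
(b) Not entailed — Mei tore the note, not the wall; the wall belongs to the painting event.
(c) Not entailed — 'vigorously' adds information not in the original event.
(d) Entailed — this follows by dropping conjuncts from the spilling event's description.
(e) Not entailed — 'gracefully' adds a manner not in (and inconsistent with) the original.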